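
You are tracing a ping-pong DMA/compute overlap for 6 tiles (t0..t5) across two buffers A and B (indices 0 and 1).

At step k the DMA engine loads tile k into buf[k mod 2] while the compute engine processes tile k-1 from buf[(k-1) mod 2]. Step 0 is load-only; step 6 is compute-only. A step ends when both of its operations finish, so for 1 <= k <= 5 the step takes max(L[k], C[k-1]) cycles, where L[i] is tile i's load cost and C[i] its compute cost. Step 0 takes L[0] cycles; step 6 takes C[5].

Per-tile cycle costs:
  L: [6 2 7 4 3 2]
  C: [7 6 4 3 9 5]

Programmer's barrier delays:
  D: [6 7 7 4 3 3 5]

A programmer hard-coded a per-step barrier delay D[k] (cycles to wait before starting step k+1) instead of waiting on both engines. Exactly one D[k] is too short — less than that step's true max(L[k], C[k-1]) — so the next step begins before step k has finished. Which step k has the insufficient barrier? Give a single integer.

k=0 barrier L[0]=6→6c, D[0]=6 ok
k=1 barrier max(L[1]=2,C[0]=7)→7c, D[1]=7 ok
k=2 barrier max(L[2]=7,C[1]=6)→7c, D[2]=7 ok
k=3 barrier max(L[3]=4,C[2]=4)→4c, D[3]=4 ok
k=4 barrier max(L[4]=3,C[3]=3)→3c, D[4]=3 ok
k=5 barrier max(L[5]=2,C[4]=9)→9c, D[5]=3 SHORT
k=6 barrier C[5]=5→5c, D[6]=5 ok

hazard at step 5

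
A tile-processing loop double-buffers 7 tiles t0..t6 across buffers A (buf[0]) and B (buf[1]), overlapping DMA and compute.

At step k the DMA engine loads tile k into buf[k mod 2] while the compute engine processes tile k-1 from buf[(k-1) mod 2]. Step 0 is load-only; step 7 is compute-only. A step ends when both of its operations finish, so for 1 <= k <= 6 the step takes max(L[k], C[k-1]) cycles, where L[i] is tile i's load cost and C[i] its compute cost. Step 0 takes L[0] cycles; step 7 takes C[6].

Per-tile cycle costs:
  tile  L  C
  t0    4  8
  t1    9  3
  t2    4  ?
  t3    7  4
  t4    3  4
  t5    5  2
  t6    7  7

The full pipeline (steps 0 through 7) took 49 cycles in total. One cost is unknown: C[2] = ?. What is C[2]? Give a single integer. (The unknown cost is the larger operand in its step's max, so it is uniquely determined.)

step 0 = dur = L[0]=4 = 4
step 1 = dur = max(L[1]=9, C[0]=8) = 9
step 2 = dur = max(L[2]=4, C[1]=3) = 4
step 3 = dur = max(L[3]=7, C[2]=?) = C[2]  (unknown; binding)
step 4 = dur = max(L[4]=3, C[3]=4) = 4
step 5 = dur = max(L[5]=5, C[4]=4) = 5
step 6 = dur = max(L[6]=7, C[5]=2) = 7
step 7 = dur = C[6]=7 = 7
sum of known step durations = 40
dur[3] = total - known = 49 - 40 = 9
C[2] is the binding max in step 3, so C[2] = dur[3] = 9

C[2] = 9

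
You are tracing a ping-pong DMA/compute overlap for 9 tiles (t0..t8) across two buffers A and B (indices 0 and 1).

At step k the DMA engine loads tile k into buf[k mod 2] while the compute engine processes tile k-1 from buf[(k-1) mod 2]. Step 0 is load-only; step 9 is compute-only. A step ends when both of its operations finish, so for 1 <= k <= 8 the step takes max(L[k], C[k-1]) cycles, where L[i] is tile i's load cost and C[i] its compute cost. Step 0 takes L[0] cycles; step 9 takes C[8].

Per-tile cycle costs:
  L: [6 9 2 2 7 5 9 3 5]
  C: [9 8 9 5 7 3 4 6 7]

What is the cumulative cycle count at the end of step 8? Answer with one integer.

step 0: L[0]=6 → dur=6, Σ=6 | A=load:t0 B=idle [load-only]
step 1: L[1]=9 C[0]=9 → dur=9, Σ=15 | A=compute:t0 B=load:t1 [tied]
step 2: L[2]=2 C[1]=8 → dur=8, Σ=23 | A=load:t2 B=compute:t1 [compute-bound]
step 3: L[3]=2 C[2]=9 → dur=9, Σ=32 | A=compute:t2 B=load:t3 [compute-bound]
step 4: L[4]=7 C[3]=5 → dur=7, Σ=39 | A=load:t4 B=compute:t3 [load-bound]
step 5: L[5]=5 C[4]=7 → dur=7, Σ=46 | A=compute:t4 B=load:t5 [compute-bound]
step 6: L[6]=9 C[5]=3 → dur=9, Σ=55 | A=load:t6 B=compute:t5 [load-bound]
step 7: L[7]=3 C[6]=4 → dur=4, Σ=59 | A=compute:t6 B=load:t7 [compute-bound]
step 8: L[8]=5 C[7]=6 → dur=6, Σ=65 | A=load:t8 B=compute:t7 [compute-bound]
step 9: C[8]=7 → dur=7, Σ=72 | A=compute:t8 B=idle [compute-only]

end_cycle[8] = 65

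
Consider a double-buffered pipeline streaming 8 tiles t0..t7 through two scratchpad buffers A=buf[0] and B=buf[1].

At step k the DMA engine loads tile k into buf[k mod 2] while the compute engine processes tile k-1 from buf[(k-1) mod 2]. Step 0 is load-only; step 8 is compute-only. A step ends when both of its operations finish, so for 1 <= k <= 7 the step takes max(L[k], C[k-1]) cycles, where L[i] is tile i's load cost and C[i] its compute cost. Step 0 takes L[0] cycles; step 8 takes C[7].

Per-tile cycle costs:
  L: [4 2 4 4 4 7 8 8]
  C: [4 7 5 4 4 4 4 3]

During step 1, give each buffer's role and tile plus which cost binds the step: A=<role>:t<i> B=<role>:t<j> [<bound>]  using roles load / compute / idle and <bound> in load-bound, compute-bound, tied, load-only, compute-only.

step 1: A=compute:t0 B=load:t1 [compute-bound]

[0] DMA t0→A (4c) ∥ CU idle ⇒ 4c, clock 4
[1] DMA t1→B (2c) ∥ CU A:t0 (4c) ⇒ 4c, clock 8
[2] DMA t2→A (4c) ∥ CU B:t1 (7c) ⇒ 7c, clock 15
[3] DMA t3→B (4c) ∥ CU A:t2 (5c) ⇒ 5c, clock 20
[4] DMA t4→A (4c) ∥ CU B:t3 (4c) ⇒ 4c, clock 24
[5] DMA t5→B (7c) ∥ CU A:t4 (4c) ⇒ 7c, clock 31
[6] DMA t6→A (8c) ∥ CU B:t5 (4c) ⇒ 8c, clock 39
[7] DMA t7→B (8c) ∥ CU A:t6 (4c) ⇒ 8c, clock 47
[8] DMA idle ∥ CU B:t7 (3c) ⇒ 3c, clock 50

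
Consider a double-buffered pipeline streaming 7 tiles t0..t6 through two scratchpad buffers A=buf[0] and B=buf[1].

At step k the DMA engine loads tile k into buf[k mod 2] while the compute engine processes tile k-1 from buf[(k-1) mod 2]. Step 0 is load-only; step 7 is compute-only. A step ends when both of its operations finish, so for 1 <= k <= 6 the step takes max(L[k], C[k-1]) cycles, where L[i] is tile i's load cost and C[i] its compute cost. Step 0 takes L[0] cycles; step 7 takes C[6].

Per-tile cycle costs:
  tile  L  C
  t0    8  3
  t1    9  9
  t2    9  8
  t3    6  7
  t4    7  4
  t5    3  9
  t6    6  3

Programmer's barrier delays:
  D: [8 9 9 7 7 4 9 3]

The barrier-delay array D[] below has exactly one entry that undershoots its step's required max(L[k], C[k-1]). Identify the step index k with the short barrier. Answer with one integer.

[0] required=L[0]=8=8 vs D=8 ok
[1] required=max(L[1]=9,C[0]=3)=9 vs D=9 ok
[2] required=max(L[2]=9,C[1]=9)=9 vs D=9 ok
[3] required=max(L[3]=6,C[2]=8)=8 vs D=7 SHORT
[4] required=max(L[4]=7,C[3]=7)=7 vs D=7 ok
[5] required=max(L[5]=3,C[4]=4)=4 vs D=4 ok
[6] required=max(L[6]=6,C[5]=9)=9 vs D=9 ok
[7] required=C[6]=3=3 vs D=3 ok

hazard at step 3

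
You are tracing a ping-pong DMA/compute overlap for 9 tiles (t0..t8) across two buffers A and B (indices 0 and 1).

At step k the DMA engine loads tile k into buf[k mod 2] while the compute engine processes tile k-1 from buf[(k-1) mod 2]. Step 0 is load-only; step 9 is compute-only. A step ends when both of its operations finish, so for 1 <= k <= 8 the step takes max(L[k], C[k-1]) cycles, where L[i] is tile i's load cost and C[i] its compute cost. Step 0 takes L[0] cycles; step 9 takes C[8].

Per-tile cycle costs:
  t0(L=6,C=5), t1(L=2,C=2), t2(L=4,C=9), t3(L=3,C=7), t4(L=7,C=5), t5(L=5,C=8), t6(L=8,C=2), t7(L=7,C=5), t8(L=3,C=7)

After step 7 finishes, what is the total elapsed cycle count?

end_cycle[7] = 51

[0] DMA t0→A (6c) ∥ CU idle ⇒ 6c, clock 6
[1] DMA t1→B (2c) ∥ CU A:t0 (5c) ⇒ 5c, clock 11
[2] DMA t2→A (4c) ∥ CU B:t1 (2c) ⇒ 4c, clock 15
[3] DMA t3→B (3c) ∥ CU A:t2 (9c) ⇒ 9c, clock 24
[4] DMA t4→A (7c) ∥ CU B:t3 (7c) ⇒ 7c, clock 31
[5] DMA t5→B (5c) ∥ CU A:t4 (5c) ⇒ 5c, clock 36
[6] DMA t6→A (8c) ∥ CU B:t5 (8c) ⇒ 8c, clock 44
[7] DMA t7→B (7c) ∥ CU A:t6 (2c) ⇒ 7c, clock 51
[8] DMA t8→A (3c) ∥ CU B:t7 (5c) ⇒ 5c, clock 56
[9] DMA idle ∥ CU A:t8 (7c) ⇒ 7c, clock 63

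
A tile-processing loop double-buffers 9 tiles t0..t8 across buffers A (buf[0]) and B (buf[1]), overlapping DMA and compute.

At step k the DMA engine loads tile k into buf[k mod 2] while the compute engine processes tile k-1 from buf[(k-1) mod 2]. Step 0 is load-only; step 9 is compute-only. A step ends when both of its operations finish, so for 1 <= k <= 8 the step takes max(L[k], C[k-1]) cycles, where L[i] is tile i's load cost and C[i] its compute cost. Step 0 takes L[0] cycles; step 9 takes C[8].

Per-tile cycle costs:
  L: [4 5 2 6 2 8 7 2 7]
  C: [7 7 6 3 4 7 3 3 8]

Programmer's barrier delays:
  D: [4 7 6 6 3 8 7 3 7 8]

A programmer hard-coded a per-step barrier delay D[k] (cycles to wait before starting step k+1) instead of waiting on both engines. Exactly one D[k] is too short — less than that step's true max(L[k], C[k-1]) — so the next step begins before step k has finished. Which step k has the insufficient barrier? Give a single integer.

hazard at step 2

k=0 barrier L[0]=4→4c, D[0]=4 ok
k=1 barrier max(L[1]=5,C[0]=7)→7c, D[1]=7 ok
k=2 barrier max(L[2]=2,C[1]=7)→7c, D[2]=6 SHORT
k=3 barrier max(L[3]=6,C[2]=6)→6c, D[3]=6 ok
k=4 barrier max(L[4]=2,C[3]=3)→3c, D[4]=3 ok
k=5 barrier max(L[5]=8,C[4]=4)→8c, D[5]=8 ok
k=6 barrier max(L[6]=7,C[5]=7)→7c, D[6]=7 ok
k=7 barrier max(L[7]=2,C[6]=3)→3c, D[7]=3 ok
k=8 barrier max(L[8]=7,C[7]=3)→7c, D[8]=7 ok
k=9 barrier C[8]=8→8c, D[9]=8 ok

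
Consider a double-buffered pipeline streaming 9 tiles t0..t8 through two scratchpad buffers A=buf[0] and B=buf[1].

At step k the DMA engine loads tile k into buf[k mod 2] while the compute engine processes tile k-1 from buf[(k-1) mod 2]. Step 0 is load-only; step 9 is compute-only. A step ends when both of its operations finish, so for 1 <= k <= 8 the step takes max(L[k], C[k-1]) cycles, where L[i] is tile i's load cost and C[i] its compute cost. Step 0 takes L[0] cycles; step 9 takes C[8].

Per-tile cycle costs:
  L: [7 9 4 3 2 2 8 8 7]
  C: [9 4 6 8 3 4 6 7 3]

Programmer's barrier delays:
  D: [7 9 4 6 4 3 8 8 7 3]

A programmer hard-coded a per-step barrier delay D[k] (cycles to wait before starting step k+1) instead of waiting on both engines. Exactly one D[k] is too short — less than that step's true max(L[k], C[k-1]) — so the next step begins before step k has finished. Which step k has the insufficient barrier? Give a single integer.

step 0: need L[0]=7 = 7; D[0]=7 ok
step 1: need max(L[1]=9,C[0]=9) = 9; D[1]=9 ok
step 2: need max(L[2]=4,C[1]=4) = 4; D[2]=4 ok
step 3: need max(L[3]=3,C[2]=6) = 6; D[3]=6 ok
step 4: need max(L[4]=2,C[3]=8) = 8; D[4]=4 SHORT
step 5: need max(L[5]=2,C[4]=3) = 3; D[5]=3 ok
step 6: need max(L[6]=8,C[5]=4) = 8; D[6]=8 ok
step 7: need max(L[7]=8,C[6]=6) = 8; D[7]=8 ok
step 8: need max(L[8]=7,C[7]=7) = 7; D[8]=7 ok
step 9: need C[8]=3 = 3; D[9]=3 ok

hazard at step 4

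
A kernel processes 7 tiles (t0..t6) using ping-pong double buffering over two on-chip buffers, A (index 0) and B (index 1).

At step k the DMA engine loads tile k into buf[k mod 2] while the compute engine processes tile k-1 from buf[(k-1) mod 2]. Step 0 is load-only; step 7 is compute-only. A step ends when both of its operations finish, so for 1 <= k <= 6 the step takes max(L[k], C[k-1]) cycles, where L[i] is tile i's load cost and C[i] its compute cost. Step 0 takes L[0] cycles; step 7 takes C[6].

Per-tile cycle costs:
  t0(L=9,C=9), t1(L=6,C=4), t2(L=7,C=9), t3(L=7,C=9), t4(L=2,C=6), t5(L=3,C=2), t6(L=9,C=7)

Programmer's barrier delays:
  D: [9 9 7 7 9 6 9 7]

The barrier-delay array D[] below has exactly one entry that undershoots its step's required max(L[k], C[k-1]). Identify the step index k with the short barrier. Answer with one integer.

step 0: need L[0]=9 = 9; D[0]=9 ok
step 1: need max(L[1]=6,C[0]=9) = 9; D[1]=9 ok
step 2: need max(L[2]=7,C[1]=4) = 7; D[2]=7 ok
step 3: need max(L[3]=7,C[2]=9) = 9; D[3]=7 SHORT
step 4: need max(L[4]=2,C[3]=9) = 9; D[4]=9 ok
step 5: need max(L[5]=3,C[4]=6) = 6; D[5]=6 ok
step 6: need max(L[6]=9,C[5]=2) = 9; D[6]=9 ok
step 7: need C[6]=7 = 7; D[7]=7 ok

hazard at step 3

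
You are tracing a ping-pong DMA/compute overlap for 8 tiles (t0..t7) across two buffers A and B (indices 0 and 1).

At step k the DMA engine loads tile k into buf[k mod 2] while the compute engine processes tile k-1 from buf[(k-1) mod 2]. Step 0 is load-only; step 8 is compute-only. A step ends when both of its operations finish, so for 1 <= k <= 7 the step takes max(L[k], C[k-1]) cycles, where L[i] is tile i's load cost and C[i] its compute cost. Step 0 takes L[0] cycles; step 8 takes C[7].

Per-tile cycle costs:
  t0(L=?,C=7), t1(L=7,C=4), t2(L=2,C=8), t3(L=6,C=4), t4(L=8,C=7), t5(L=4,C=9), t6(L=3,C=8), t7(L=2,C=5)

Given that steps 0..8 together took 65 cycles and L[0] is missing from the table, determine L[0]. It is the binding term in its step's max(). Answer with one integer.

L[0] = 9

step 0: dur = L[0]=? = L[0]  (unknown; binding)
step 1: dur = max(L[1]=7, C[0]=7) = 7
step 2: dur = max(L[2]=2, C[1]=4) = 4
step 3: dur = max(L[3]=6, C[2]=8) = 8
step 4: dur = max(L[4]=8, C[3]=4) = 8
step 5: dur = max(L[5]=4, C[4]=7) = 7
step 6: dur = max(L[6]=3, C[5]=9) = 9
step 7: dur = max(L[7]=2, C[6]=8) = 8
step 8: dur = C[7]=5 = 5
sum of known step durations = 56
dur[0] = total - known = 65 - 56 = 9
L[0] is the binding max in step 0, so L[0] = dur[0] = 9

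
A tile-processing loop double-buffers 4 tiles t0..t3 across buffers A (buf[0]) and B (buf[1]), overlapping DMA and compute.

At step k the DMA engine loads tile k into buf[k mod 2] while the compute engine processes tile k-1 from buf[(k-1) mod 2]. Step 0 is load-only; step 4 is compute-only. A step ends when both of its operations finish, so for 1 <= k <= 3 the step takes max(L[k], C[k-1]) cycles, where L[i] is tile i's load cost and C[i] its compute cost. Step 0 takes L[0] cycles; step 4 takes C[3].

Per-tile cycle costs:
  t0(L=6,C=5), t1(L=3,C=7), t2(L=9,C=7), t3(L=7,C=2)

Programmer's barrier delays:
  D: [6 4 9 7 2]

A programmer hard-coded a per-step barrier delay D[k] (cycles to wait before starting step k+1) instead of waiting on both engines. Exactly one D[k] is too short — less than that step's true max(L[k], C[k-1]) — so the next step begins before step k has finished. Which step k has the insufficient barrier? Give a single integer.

k=0 barrier L[0]=6→6c, D[0]=6 ok
k=1 barrier max(L[1]=3,C[0]=5)→5c, D[1]=4 SHORT
k=2 barrier max(L[2]=9,C[1]=7)→9c, D[2]=9 ok
k=3 barrier max(L[3]=7,C[2]=7)→7c, D[3]=7 ok
k=4 barrier C[3]=2→2c, D[4]=2 ok

hazard at step 1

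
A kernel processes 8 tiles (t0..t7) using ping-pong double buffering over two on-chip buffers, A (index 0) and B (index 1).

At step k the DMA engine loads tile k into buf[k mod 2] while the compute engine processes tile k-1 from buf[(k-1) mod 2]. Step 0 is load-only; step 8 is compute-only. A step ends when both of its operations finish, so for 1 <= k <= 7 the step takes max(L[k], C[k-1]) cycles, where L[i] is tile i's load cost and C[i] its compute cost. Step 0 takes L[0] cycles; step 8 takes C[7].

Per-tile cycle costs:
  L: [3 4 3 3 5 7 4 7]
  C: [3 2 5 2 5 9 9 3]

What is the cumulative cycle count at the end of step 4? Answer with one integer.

end_cycle[4] = 20

  0. 3=3c; end=3; A:t0 B:-
  1. max(4,3)=4c; end=7; A:t0 B:t1
  2. max(3,2)=3c; end=10; A:t2 B:t1
  3. max(3,5)=5c; end=15; A:t2 B:t3
  4. max(5,2)=5c; end=20; A:t4 B:t3
  5. max(7,5)=7c; end=27; A:t4 B:t5
  6. max(4,9)=9c; end=36; A:t6 B:t5
  7. max(7,9)=9c; end=45; A:t6 B:t7
  8. 3=3c; end=48; A:t6 B:t7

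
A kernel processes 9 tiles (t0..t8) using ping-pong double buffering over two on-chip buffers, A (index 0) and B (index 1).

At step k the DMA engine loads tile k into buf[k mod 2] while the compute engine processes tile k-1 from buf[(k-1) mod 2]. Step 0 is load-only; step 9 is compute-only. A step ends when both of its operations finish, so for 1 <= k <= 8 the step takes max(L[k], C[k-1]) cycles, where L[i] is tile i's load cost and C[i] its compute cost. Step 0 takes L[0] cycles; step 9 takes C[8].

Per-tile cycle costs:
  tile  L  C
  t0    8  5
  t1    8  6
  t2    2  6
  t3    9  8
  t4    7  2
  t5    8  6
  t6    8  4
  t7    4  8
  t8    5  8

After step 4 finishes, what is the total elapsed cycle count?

end_cycle[4] = 39

k=0 load=t0/8c comp=- wait=8 total=8
k=1 load=t1/8c comp=t0/5c wait=8 total=16
k=2 load=t2/2c comp=t1/6c wait=6 total=22
k=3 load=t3/9c comp=t2/6c wait=9 total=31
k=4 load=t4/7c comp=t3/8c wait=8 total=39
k=5 load=t5/8c comp=t4/2c wait=8 total=47
k=6 load=t6/8c comp=t5/6c wait=8 total=55
k=7 load=t7/4c comp=t6/4c wait=4 total=59
k=8 load=t8/5c comp=t7/8c wait=8 total=67
k=9 load=- comp=t8/8c wait=8 total=75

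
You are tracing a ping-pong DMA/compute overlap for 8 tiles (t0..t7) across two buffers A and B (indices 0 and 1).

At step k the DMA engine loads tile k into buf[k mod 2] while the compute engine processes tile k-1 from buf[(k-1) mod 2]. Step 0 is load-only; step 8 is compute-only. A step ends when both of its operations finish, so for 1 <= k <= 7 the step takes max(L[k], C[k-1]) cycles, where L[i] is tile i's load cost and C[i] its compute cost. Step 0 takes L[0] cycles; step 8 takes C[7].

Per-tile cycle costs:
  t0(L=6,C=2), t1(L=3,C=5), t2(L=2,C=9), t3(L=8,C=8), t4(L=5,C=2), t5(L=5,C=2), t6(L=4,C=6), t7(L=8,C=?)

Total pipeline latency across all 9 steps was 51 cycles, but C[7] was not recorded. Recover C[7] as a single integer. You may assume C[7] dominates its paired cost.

step 0 | dur = L[0]=6 = 6
step 1 | dur = max(L[1]=3, C[0]=2) = 3
step 2 | dur = max(L[2]=2, C[1]=5) = 5
step 3 | dur = max(L[3]=8, C[2]=9) = 9
step 4 | dur = max(L[4]=5, C[3]=8) = 8
step 5 | dur = max(L[5]=5, C[4]=2) = 5
step 6 | dur = max(L[6]=4, C[5]=2) = 4
step 7 | dur = max(L[7]=8, C[6]=6) = 8
step 8 | dur = C[7]=? = C[7]  (unknown; binding)
sum of known step durations = 48
dur[8] = total - known = 51 - 48 = 3
C[7] is the binding max in step 8, so C[7] = dur[8] = 3

C[7] = 3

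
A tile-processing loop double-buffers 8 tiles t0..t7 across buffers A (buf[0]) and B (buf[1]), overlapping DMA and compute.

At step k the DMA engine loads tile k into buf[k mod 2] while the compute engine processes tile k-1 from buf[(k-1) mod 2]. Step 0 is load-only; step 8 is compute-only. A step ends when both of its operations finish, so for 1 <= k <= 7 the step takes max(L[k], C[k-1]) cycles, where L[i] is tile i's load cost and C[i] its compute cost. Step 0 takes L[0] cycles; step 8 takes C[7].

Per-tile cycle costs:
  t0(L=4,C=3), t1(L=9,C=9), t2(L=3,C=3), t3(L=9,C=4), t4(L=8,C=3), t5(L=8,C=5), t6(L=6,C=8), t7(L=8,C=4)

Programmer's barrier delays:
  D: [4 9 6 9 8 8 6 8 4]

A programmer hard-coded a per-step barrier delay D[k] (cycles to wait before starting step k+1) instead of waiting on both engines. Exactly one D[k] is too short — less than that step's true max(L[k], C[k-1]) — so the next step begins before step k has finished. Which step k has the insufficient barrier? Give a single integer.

hazard at step 2

k=0 barrier L[0]=4→4c, D[0]=4 ok
k=1 barrier max(L[1]=9,C[0]=3)→9c, D[1]=9 ok
k=2 barrier max(L[2]=3,C[1]=9)→9c, D[2]=6 SHORT
k=3 barrier max(L[3]=9,C[2]=3)→9c, D[3]=9 ok
k=4 barrier max(L[4]=8,C[3]=4)→8c, D[4]=8 ok
k=5 barrier max(L[5]=8,C[4]=3)→8c, D[5]=8 ok
k=6 barrier max(L[6]=6,C[5]=5)→6c, D[6]=6 ok
k=7 barrier max(L[7]=8,C[6]=8)→8c, D[7]=8 ok
k=8 barrier C[7]=4→4c, D[8]=4 ok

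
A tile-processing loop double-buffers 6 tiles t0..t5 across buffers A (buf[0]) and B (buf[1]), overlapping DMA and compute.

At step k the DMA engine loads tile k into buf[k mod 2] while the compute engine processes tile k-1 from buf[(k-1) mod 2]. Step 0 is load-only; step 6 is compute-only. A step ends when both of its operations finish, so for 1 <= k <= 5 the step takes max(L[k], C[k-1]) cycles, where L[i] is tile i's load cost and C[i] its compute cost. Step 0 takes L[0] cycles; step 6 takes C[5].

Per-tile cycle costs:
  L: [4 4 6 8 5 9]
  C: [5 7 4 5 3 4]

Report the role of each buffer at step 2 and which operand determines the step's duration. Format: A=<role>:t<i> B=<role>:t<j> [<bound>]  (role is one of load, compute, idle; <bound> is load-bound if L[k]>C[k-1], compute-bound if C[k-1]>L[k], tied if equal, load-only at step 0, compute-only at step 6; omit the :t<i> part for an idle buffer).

step 0: L[0]=4 → dur=4, Σ=4 | A=load:t0 B=idle [load-only]
step 1: L[1]=4 C[0]=5 → dur=5, Σ=9 | A=compute:t0 B=load:t1 [compute-bound]
step 2: L[2]=6 C[1]=7 → dur=7, Σ=16 | A=load:t2 B=compute:t1 [compute-bound]
step 3: L[3]=8 C[2]=4 → dur=8, Σ=24 | A=compute:t2 B=load:t3 [load-bound]
step 4: L[4]=5 C[3]=5 → dur=5, Σ=29 | A=load:t4 B=compute:t3 [tied]
step 5: L[5]=9 C[4]=3 → dur=9, Σ=38 | A=compute:t4 B=load:t5 [load-bound]
step 6: C[5]=4 → dur=4, Σ=42 | A=idle B=compute:t5 [compute-only]

step 2: A=load:t2 B=compute:t1 [compute-bound]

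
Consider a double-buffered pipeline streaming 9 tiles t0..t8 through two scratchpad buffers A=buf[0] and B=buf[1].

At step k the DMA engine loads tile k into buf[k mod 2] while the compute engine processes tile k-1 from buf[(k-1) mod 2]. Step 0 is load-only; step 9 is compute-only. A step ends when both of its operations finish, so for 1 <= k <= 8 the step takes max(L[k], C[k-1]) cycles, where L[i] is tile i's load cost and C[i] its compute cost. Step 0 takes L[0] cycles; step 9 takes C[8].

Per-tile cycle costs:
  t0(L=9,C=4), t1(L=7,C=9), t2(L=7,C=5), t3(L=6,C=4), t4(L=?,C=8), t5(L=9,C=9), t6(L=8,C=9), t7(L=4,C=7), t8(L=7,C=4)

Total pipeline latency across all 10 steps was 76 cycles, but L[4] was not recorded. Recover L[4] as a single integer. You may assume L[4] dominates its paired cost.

step 0: dur = L[0]=9 = 9
step 1: dur = max(L[1]=7, C[0]=4) = 7
step 2: dur = max(L[2]=7, C[1]=9) = 9
step 3: dur = max(L[3]=6, C[2]=5) = 6
step 4: dur = max(L[4]=?, C[3]=4) = L[4]  (unknown; binding)
step 5: dur = max(L[5]=9, C[4]=8) = 9
step 6: dur = max(L[6]=8, C[5]=9) = 9
step 7: dur = max(L[7]=4, C[6]=9) = 9
step 8: dur = max(L[8]=7, C[7]=7) = 7
step 9: dur = C[8]=4 = 4
sum of known step durations = 69
dur[4] = total - known = 76 - 69 = 7
L[4] is the binding max in step 4, so L[4] = dur[4] = 7

L[4] = 7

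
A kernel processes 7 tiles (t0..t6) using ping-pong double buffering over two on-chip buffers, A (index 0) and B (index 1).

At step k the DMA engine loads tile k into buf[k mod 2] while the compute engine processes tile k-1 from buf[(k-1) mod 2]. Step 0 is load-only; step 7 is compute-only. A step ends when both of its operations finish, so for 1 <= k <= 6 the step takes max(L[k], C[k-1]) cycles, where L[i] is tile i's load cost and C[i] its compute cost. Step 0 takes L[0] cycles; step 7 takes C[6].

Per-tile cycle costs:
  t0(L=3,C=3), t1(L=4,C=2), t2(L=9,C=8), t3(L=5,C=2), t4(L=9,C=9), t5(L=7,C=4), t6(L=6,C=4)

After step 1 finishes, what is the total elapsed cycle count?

  0. 3=3c; end=3; A:t0 B:-
  1. max(4,3)=4c; end=7; A:t0 B:t1
  2. max(9,2)=9c; end=16; A:t2 B:t1
  3. max(5,8)=8c; end=24; A:t2 B:t3
  4. max(9,2)=9c; end=33; A:t4 B:t3
  5. max(7,9)=9c; end=42; A:t4 B:t5
  6. max(6,4)=6c; end=48; A:t6 B:t5
  7. 4=4c; end=52; A:t6 B:t5

end_cycle[1] = 7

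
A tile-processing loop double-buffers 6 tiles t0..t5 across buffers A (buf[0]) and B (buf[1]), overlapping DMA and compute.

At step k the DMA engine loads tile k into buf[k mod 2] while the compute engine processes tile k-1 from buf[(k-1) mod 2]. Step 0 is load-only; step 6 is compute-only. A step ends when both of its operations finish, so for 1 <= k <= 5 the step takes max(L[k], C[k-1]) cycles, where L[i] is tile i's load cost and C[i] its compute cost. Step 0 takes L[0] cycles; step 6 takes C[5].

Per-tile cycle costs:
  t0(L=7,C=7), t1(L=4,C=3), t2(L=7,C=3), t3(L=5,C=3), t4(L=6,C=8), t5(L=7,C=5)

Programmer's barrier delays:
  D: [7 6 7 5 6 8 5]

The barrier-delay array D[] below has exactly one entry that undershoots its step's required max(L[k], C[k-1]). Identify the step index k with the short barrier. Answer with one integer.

hazard at step 1

k=0 barrier L[0]=7→7c, D[0]=7 ok
k=1 barrier max(L[1]=4,C[0]=7)→7c, D[1]=6 SHORT
k=2 barrier max(L[2]=7,C[1]=3)→7c, D[2]=7 ok
k=3 barrier max(L[3]=5,C[2]=3)→5c, D[3]=5 ok
k=4 barrier max(L[4]=6,C[3]=3)→6c, D[4]=6 ok
k=5 barrier max(L[5]=7,C[4]=8)→8c, D[5]=8 ok
k=6 barrier C[5]=5→5c, D[6]=5 ok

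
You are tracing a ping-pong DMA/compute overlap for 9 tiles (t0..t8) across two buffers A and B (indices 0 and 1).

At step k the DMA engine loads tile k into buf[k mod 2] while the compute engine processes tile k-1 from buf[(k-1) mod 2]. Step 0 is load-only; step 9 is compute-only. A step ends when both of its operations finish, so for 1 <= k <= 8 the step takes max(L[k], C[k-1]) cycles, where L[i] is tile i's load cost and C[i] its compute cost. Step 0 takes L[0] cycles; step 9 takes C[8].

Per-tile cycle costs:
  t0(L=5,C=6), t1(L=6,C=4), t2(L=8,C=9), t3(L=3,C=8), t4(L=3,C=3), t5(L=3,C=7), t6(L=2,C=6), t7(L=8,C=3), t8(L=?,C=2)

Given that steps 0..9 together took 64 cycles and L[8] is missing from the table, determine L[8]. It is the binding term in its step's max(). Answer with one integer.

L[8] = 8

step 0: dur = L[0]=5 = 5
step 1: dur = max(L[1]=6, C[0]=6) = 6
step 2: dur = max(L[2]=8, C[1]=4) = 8
step 3: dur = max(L[3]=3, C[2]=9) = 9
step 4: dur = max(L[4]=3, C[3]=8) = 8
step 5: dur = max(L[5]=3, C[4]=3) = 3
step 6: dur = max(L[6]=2, C[5]=7) = 7
step 7: dur = max(L[7]=8, C[6]=6) = 8
step 8: dur = max(L[8]=?, C[7]=3) = L[8]  (unknown; binding)
step 9: dur = C[8]=2 = 2
sum of known step durations = 56
dur[8] = total - known = 64 - 56 = 8
L[8] is the binding max in step 8, so L[8] = dur[8] = 8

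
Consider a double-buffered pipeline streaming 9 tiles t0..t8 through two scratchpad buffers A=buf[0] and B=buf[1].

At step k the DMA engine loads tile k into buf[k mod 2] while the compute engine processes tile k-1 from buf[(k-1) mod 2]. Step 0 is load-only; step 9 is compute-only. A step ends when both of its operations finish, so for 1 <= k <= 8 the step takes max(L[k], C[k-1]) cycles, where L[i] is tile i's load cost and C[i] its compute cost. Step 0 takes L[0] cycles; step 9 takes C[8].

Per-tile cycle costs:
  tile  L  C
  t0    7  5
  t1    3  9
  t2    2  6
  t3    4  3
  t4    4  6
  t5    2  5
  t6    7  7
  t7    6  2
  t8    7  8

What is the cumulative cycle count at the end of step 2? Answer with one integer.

step 0: L[0]=7 → dur=7, Σ=7 | A=load:t0 B=idle [load-only]
step 1: L[1]=3 C[0]=5 → dur=5, Σ=12 | A=compute:t0 B=load:t1 [compute-bound]
step 2: L[2]=2 C[1]=9 → dur=9, Σ=21 | A=load:t2 B=compute:t1 [compute-bound]
step 3: L[3]=4 C[2]=6 → dur=6, Σ=27 | A=compute:t2 B=load:t3 [compute-bound]
step 4: L[4]=4 C[3]=3 → dur=4, Σ=31 | A=load:t4 B=compute:t3 [load-bound]
step 5: L[5]=2 C[4]=6 → dur=6, Σ=37 | A=compute:t4 B=load:t5 [compute-bound]
step 6: L[6]=7 C[5]=5 → dur=7, Σ=44 | A=load:t6 B=compute:t5 [load-bound]
step 7: L[7]=6 C[6]=7 → dur=7, Σ=51 | A=compute:t6 B=load:t7 [compute-bound]
step 8: L[8]=7 C[7]=2 → dur=7, Σ=58 | A=load:t8 B=compute:t7 [load-bound]
step 9: C[8]=8 → dur=8, Σ=66 | A=compute:t8 B=idle [compute-only]

end_cycle[2] = 21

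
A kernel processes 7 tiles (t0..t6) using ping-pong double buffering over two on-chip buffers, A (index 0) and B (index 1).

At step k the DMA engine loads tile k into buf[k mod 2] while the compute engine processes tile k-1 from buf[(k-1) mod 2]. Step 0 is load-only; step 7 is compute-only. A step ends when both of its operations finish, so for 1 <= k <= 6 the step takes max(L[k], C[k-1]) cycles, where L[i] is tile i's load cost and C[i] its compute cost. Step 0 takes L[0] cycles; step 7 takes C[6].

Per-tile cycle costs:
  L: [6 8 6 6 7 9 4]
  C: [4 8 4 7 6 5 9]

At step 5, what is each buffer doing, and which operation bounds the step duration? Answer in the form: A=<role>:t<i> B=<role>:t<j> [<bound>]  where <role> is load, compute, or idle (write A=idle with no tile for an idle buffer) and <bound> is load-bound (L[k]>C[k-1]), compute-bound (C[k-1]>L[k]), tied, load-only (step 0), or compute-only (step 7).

k=0 load=t0/6c comp=- wait=6 total=6
k=1 load=t1/8c comp=t0/4c wait=8 total=14
k=2 load=t2/6c comp=t1/8c wait=8 total=22
k=3 load=t3/6c comp=t2/4c wait=6 total=28
k=4 load=t4/7c comp=t3/7c wait=7 total=35
k=5 load=t5/9c comp=t4/6c wait=9 total=44
k=6 load=t6/4c comp=t5/5c wait=5 total=49
k=7 load=- comp=t6/9c wait=9 total=58

step 5: A=compute:t4 B=load:t5 [load-bound]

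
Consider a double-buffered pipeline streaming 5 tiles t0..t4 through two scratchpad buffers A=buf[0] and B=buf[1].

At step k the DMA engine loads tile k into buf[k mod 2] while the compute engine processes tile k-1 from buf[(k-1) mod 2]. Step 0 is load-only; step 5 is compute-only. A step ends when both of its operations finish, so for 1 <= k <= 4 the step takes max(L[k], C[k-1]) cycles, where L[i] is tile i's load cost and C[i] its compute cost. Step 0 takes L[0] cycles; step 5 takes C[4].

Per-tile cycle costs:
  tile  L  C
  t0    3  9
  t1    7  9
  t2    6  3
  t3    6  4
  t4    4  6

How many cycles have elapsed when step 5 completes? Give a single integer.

end_cycle[5] = 37

[0] DMA t0→A (3c) ∥ CU idle ⇒ 3c, clock 3
[1] DMA t1→B (7c) ∥ CU A:t0 (9c) ⇒ 9c, clock 12
[2] DMA t2→A (6c) ∥ CU B:t1 (9c) ⇒ 9c, clock 21
[3] DMA t3→B (6c) ∥ CU A:t2 (3c) ⇒ 6c, clock 27
[4] DMA t4→A (4c) ∥ CU B:t3 (4c) ⇒ 4c, clock 31
[5] DMA idle ∥ CU A:t4 (6c) ⇒ 6c, clock 37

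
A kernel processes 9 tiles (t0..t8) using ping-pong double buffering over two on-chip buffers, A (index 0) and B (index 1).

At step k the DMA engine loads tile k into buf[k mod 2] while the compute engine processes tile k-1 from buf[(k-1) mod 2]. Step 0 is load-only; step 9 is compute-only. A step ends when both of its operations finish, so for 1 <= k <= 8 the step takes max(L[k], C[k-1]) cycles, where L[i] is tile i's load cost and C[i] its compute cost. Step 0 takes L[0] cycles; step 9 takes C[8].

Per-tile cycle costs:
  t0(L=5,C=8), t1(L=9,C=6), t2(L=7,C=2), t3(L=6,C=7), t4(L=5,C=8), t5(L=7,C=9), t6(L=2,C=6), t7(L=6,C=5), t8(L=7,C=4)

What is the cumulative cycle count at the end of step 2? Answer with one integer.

step 0: L[0]=5 → dur=5, Σ=5 | A=load:t0 B=idle [load-only]
step 1: L[1]=9 C[0]=8 → dur=9, Σ=14 | A=compute:t0 B=load:t1 [load-bound]
step 2: L[2]=7 C[1]=6 → dur=7, Σ=21 | A=load:t2 B=compute:t1 [load-bound]
step 3: L[3]=6 C[2]=2 → dur=6, Σ=27 | A=compute:t2 B=load:t3 [load-bound]
step 4: L[4]=5 C[3]=7 → dur=7, Σ=34 | A=load:t4 B=compute:t3 [compute-bound]
step 5: L[5]=7 C[4]=8 → dur=8, Σ=42 | A=compute:t4 B=load:t5 [compute-bound]
step 6: L[6]=2 C[5]=9 → dur=9, Σ=51 | A=load:t6 B=compute:t5 [compute-bound]
step 7: L[7]=6 C[6]=6 → dur=6, Σ=57 | A=compute:t6 B=load:t7 [tied]
step 8: L[8]=7 C[7]=5 → dur=7, Σ=64 | A=load:t8 B=compute:t7 [load-bound]
step 9: C[8]=4 → dur=4, Σ=68 | A=compute:t8 B=idle [compute-only]

end_cycle[2] = 21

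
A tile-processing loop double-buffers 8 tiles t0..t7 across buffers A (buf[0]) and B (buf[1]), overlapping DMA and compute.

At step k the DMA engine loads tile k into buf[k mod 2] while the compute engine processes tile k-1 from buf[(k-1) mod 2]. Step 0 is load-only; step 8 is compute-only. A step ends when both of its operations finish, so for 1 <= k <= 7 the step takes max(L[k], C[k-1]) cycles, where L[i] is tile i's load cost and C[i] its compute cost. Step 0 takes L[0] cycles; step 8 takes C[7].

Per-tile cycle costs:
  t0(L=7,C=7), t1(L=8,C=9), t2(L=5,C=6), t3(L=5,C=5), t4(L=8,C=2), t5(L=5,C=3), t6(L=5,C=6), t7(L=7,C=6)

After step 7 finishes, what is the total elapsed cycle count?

  0. 7=7c; end=7; A:t0 B:-
  1. max(8,7)=8c; end=15; A:t0 B:t1
  2. max(5,9)=9c; end=24; A:t2 B:t1
  3. max(5,6)=6c; end=30; A:t2 B:t3
  4. max(8,5)=8c; end=38; A:t4 B:t3
  5. max(5,2)=5c; end=43; A:t4 B:t5
  6. max(5,3)=5c; end=48; A:t6 B:t5
  7. max(7,6)=7c; end=55; A:t6 B:t7
  8. 6=6c; end=61; A:t6 B:t7

end_cycle[7] = 55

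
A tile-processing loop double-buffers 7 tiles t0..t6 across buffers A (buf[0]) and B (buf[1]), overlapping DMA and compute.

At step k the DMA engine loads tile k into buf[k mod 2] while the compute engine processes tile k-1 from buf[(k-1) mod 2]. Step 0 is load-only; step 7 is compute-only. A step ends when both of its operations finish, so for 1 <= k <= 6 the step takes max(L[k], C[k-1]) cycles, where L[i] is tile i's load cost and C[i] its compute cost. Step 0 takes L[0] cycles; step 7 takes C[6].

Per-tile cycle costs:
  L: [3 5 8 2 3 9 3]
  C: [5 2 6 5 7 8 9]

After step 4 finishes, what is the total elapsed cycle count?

end_cycle[4] = 27

  0. 3=3c; end=3; A:t0 B:-
  1. max(5,5)=5c; end=8; A:t0 B:t1
  2. max(8,2)=8c; end=16; A:t2 B:t1
  3. max(2,6)=6c; end=22; A:t2 B:t3
  4. max(3,5)=5c; end=27; A:t4 B:t3
  5. max(9,7)=9c; end=36; A:t4 B:t5
  6. max(3,8)=8c; end=44; A:t6 B:t5
  7. 9=9c; end=53; A:t6 B:t5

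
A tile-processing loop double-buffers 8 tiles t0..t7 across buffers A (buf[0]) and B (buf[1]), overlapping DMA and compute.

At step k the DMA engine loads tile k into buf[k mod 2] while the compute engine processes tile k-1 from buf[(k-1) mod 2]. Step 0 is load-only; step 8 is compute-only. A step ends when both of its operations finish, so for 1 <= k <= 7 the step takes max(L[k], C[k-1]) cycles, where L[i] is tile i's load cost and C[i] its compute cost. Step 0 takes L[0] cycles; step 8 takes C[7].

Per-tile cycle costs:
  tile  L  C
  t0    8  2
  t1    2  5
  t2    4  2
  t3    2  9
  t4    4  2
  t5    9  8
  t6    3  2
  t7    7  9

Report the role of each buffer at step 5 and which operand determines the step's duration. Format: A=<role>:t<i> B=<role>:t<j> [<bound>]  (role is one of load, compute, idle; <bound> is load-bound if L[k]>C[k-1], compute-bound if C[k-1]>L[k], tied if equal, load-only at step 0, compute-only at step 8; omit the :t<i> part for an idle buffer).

step 5: A=compute:t4 B=load:t5 [load-bound]

[0] DMA t0→A (8c) ∥ CU idle ⇒ 8c, clock 8
[1] DMA t1→B (2c) ∥ CU A:t0 (2c) ⇒ 2c, clock 10
[2] DMA t2→A (4c) ∥ CU B:t1 (5c) ⇒ 5c, clock 15
[3] DMA t3→B (2c) ∥ CU A:t2 (2c) ⇒ 2c, clock 17
[4] DMA t4→A (4c) ∥ CU B:t3 (9c) ⇒ 9c, clock 26
[5] DMA t5→B (9c) ∥ CU A:t4 (2c) ⇒ 9c, clock 35
[6] DMA t6→A (3c) ∥ CU B:t5 (8c) ⇒ 8c, clock 43
[7] DMA t7→B (7c) ∥ CU A:t6 (2c) ⇒ 7c, clock 50
[8] DMA idle ∥ CU B:t7 (9c) ⇒ 9c, clock 59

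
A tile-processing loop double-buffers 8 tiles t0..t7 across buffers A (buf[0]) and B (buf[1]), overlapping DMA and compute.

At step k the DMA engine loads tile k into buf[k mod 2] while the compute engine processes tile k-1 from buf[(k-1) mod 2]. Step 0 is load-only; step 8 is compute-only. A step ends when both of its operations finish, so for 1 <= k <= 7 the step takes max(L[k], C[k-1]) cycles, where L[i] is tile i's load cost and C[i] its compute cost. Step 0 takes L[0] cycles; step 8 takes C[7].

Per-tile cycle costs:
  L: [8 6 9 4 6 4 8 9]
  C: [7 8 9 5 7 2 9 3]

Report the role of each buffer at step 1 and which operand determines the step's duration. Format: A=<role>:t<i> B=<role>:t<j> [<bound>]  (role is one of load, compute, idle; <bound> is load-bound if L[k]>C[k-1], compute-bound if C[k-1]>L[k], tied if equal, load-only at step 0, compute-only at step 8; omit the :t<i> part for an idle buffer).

  0. 8=8c; end=8; A:t0 B:-
  1. max(6,7)=7c; end=15; A:t0 B:t1
  2. max(9,8)=9c; end=24; A:t2 B:t1
  3. max(4,9)=9c; end=33; A:t2 B:t3
  4. max(6,5)=6c; end=39; A:t4 B:t3
  5. max(4,7)=7c; end=46; A:t4 B:t5
  6. max(8,2)=8c; end=54; A:t6 B:t5
  7. max(9,9)=9c; end=63; A:t6 B:t7
  8. 3=3c; end=66; A:t6 B:t7

step 1: A=compute:t0 B=load:t1 [compute-bound]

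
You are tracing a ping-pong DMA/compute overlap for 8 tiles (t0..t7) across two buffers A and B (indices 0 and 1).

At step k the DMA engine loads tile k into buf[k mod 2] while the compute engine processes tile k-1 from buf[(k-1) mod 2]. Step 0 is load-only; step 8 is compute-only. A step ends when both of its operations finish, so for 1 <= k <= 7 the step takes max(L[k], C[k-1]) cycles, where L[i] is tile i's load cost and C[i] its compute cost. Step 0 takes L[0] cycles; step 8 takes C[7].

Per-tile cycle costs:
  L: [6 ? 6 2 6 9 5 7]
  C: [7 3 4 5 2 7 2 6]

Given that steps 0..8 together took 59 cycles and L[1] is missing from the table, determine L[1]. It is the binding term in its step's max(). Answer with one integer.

L[1] = 8

step 0 = dur = L[0]=6 = 6
step 1 = dur = max(L[1]=?, C[0]=7) = L[1]  (unknown; binding)
step 2 = dur = max(L[2]=6, C[1]=3) = 6
step 3 = dur = max(L[3]=2, C[2]=4) = 4
step 4 = dur = max(L[4]=6, C[3]=5) = 6
step 5 = dur = max(L[5]=9, C[4]=2) = 9
step 6 = dur = max(L[6]=5, C[5]=7) = 7
step 7 = dur = max(L[7]=7, C[6]=2) = 7
step 8 = dur = C[7]=6 = 6
sum of known step durations = 51
dur[1] = total - known = 59 - 51 = 8
L[1] is the binding max in step 1, so L[1] = dur[1] = 8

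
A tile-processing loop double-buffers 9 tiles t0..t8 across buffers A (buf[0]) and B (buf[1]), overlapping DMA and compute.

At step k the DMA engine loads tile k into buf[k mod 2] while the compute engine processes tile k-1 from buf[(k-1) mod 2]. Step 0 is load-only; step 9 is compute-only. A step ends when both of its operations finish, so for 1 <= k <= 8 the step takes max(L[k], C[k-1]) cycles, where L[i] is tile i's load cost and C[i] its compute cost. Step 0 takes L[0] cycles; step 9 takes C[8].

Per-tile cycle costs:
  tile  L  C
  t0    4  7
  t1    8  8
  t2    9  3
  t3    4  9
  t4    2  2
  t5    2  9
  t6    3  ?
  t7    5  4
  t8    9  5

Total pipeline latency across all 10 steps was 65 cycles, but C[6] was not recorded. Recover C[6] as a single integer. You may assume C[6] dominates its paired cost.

C[6] = 6

step 0 → dur = L[0]=4 = 4
step 1 → dur = max(L[1]=8, C[0]=7) = 8
step 2 → dur = max(L[2]=9, C[1]=8) = 9
step 3 → dur = max(L[3]=4, C[2]=3) = 4
step 4 → dur = max(L[4]=2, C[3]=9) = 9
step 5 → dur = max(L[5]=2, C[4]=2) = 2
step 6 → dur = max(L[6]=3, C[5]=9) = 9
step 7 → dur = max(L[7]=5, C[6]=?) = C[6]  (unknown; binding)
step 8 → dur = max(L[8]=9, C[7]=4) = 9
step 9 → dur = C[8]=5 = 5
sum of known step durations = 59
dur[7] = total - known = 65 - 59 = 6
C[6] is the binding max in step 7, so C[6] = dur[7] = 6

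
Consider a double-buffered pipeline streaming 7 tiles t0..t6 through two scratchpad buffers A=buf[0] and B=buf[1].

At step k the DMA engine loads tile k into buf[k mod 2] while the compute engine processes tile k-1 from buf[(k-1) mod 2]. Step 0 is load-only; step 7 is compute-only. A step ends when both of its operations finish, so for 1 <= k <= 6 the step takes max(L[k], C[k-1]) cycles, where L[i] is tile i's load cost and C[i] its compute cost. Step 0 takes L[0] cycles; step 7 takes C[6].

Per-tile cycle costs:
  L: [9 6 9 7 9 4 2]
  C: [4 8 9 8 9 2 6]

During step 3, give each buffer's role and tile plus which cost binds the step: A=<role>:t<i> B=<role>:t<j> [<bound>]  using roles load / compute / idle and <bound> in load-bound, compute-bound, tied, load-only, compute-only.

step 3: A=compute:t2 B=load:t3 [compute-bound]

step 0: L[0]=9 → dur=9, Σ=9 | A=load:t0 B=idle [load-only]
step 1: L[1]=6 C[0]=4 → dur=6, Σ=15 | A=compute:t0 B=load:t1 [load-bound]
step 2: L[2]=9 C[1]=8 → dur=9, Σ=24 | A=load:t2 B=compute:t1 [load-bound]
step 3: L[3]=7 C[2]=9 → dur=9, Σ=33 | A=compute:t2 B=load:t3 [compute-bound]
step 4: L[4]=9 C[3]=8 → dur=9, Σ=42 | A=load:t4 B=compute:t3 [load-bound]
step 5: L[5]=4 C[4]=9 → dur=9, Σ=51 | A=compute:t4 B=load:t5 [compute-bound]
step 6: L[6]=2 C[5]=2 → dur=2, Σ=53 | A=load:t6 B=compute:t5 [tied]
step 7: C[6]=6 → dur=6, Σ=59 | A=compute:t6 B=idle [compute-only]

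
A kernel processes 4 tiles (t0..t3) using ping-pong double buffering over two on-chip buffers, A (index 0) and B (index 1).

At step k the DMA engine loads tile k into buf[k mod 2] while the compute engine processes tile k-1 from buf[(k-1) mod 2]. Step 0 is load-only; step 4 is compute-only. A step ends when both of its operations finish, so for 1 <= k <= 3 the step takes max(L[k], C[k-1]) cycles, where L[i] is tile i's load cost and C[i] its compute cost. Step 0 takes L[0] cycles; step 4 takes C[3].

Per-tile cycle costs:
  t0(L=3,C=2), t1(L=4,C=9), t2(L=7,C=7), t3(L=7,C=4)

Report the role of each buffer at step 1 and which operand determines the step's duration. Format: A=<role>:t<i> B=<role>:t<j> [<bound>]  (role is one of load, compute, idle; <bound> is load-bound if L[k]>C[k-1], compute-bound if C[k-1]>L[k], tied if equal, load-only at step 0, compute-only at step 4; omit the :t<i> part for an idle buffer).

  0. 3=3c; end=3; A:t0 B:-
  1. max(4,2)=4c; end=7; A:t0 B:t1
  2. max(7,9)=9c; end=16; A:t2 B:t1
  3. max(7,7)=7c; end=23; A:t2 B:t3
  4. 4=4c; end=27; A:t2 B:t3

step 1: A=compute:t0 B=load:t1 [load-bound]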